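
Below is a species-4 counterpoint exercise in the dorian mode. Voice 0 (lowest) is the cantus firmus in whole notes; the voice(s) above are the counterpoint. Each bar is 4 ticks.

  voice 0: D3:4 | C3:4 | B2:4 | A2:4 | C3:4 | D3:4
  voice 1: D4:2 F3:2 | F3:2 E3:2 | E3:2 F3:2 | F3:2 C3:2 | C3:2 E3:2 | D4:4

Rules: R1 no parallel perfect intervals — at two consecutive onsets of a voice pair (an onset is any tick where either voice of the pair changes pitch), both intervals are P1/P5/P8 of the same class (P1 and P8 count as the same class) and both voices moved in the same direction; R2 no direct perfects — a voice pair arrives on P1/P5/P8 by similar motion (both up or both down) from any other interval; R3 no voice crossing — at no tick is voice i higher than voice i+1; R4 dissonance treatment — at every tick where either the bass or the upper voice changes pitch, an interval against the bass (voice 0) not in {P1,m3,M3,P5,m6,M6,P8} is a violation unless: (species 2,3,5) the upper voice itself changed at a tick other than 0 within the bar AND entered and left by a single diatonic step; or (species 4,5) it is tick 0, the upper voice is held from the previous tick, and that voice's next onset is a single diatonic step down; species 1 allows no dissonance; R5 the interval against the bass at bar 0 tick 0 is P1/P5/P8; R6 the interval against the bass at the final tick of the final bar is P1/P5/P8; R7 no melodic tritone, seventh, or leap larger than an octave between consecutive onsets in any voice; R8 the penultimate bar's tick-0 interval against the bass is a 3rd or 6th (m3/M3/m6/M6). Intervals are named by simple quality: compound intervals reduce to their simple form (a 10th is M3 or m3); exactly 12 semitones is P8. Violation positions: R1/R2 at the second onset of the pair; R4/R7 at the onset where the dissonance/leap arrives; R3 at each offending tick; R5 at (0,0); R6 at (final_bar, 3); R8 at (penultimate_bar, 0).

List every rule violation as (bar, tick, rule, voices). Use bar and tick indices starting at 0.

(2, 0, R4, (0, 1))
(2, 2, R4, (0, 1))
(4, 0, R8, (0, 1))
(5, 0, R2, (0, 1))
(5, 0, R7, (1,))

bar 0: v0=D3 v1=D4 downbeat P8
bar 1: v0=C3 v1=F3 downbeat P4
bar 2: v0=B2 v1=E3 downbeat P4
bar 3: v0=A2 v1=F3 downbeat m6
bar 4: v0=C3 v1=C3 downbeat P1
bar 5: v0=D3 v1=D4 downbeat P8
  -> R4 @ bar 2 tick 0 v(0, 1): B2/E3 P4 untreated
  -> R4 @ bar 2 tick 2 v(0, 1): B2/F3 TT untreated
  -> R8 @ bar 4 tick 0 v(0, 1): penult P1 not 3rd/6th
  -> R2 @ bar 5 tick 0 v(0, 1): C3/E3 M3 -> D3/D4 P8 similar
  -> R7 @ bar 5 tick 0 v(1,): E3->D4 leap 10st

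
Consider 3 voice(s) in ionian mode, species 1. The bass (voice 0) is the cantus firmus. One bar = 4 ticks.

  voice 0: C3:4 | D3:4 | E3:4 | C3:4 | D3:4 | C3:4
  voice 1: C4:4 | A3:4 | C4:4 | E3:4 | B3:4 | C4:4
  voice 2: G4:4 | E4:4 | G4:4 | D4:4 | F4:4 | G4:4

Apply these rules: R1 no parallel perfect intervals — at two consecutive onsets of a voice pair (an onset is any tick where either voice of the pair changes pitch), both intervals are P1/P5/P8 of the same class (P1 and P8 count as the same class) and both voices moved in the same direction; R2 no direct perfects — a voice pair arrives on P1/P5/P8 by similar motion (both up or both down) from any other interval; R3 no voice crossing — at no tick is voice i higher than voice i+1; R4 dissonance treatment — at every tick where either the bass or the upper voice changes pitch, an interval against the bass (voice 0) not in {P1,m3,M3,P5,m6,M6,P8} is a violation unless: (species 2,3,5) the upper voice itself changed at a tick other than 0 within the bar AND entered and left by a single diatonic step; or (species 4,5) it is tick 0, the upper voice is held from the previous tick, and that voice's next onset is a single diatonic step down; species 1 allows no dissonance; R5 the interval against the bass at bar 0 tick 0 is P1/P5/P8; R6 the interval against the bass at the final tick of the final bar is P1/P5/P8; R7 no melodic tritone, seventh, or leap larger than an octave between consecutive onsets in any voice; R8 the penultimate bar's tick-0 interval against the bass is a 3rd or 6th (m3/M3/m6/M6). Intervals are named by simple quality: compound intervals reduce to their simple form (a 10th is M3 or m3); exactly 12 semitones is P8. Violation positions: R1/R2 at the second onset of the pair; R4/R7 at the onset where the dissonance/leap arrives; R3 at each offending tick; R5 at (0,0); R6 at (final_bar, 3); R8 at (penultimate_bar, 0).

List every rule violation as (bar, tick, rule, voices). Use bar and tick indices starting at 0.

bar 0: v0=C3 v1=C4 v2=G4 downbeat P5
bar 1: v0=D3 v1=A3 v2=E4 downbeat M2
bar 2: v0=E3 v1=C4 v2=G4 downbeat m3
bar 3: v0=C3 v1=E3 v2=D4 downbeat M2
bar 4: v0=D3 v1=B3 v2=F4 downbeat m3
bar 5: v0=C3 v1=C4 v2=G4 downbeat P5
  -> R1 @ bar 1 tick 0 v(1, 2): C4/G4 P5 -> A3/E4 P5 similar
  -> R4 @ bar 1 tick 0 v(0, 2): D3/E4 M2 untreated
  -> R1 @ bar 2 tick 0 v(1, 2): A3/E4 P5 -> C4/G4 P5 similar
  -> R4 @ bar 3 tick 0 v(0, 2): C3/D4 M2 untreated
  -> R2 @ bar 5 tick 0 v(1, 2): B3/F4 TT -> C4/G4 P5 similar

(1, 0, R1, (1, 2))
(1, 0, R4, (0, 2))
(2, 0, R1, (1, 2))
(3, 0, R4, (0, 2))
(5, 0, R2, (1, 2))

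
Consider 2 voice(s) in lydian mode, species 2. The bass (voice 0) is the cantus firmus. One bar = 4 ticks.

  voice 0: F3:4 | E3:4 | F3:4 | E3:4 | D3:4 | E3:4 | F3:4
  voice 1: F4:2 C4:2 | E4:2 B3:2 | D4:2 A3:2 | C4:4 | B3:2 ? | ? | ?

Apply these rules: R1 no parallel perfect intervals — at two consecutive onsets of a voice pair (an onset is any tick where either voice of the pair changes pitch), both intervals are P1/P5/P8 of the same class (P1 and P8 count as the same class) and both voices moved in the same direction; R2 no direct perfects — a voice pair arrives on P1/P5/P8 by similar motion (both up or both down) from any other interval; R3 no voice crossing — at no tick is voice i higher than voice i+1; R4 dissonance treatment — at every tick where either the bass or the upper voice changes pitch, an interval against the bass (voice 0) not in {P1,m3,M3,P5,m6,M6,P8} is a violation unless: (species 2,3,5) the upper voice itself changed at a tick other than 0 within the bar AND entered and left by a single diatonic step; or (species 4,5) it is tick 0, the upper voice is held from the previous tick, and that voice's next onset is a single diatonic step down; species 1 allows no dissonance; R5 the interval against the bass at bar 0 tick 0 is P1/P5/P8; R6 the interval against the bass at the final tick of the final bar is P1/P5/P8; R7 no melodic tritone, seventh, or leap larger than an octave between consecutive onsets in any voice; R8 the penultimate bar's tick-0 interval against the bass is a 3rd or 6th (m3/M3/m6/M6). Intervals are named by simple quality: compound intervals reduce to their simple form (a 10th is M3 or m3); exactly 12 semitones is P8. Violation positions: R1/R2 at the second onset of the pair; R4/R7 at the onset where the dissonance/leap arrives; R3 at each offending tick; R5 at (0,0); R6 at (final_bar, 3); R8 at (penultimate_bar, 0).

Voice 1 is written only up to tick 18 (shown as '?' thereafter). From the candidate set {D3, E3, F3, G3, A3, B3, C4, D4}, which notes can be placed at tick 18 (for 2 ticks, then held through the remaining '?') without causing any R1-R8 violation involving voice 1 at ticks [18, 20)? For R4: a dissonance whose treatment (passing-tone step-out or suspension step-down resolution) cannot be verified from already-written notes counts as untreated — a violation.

D3: legal
E3: violates R4
F3: violates R7
G3: violates R4
A3: legal
B3: legal
C4: violates R4
D4: legal

{A3, B3, D3, D4}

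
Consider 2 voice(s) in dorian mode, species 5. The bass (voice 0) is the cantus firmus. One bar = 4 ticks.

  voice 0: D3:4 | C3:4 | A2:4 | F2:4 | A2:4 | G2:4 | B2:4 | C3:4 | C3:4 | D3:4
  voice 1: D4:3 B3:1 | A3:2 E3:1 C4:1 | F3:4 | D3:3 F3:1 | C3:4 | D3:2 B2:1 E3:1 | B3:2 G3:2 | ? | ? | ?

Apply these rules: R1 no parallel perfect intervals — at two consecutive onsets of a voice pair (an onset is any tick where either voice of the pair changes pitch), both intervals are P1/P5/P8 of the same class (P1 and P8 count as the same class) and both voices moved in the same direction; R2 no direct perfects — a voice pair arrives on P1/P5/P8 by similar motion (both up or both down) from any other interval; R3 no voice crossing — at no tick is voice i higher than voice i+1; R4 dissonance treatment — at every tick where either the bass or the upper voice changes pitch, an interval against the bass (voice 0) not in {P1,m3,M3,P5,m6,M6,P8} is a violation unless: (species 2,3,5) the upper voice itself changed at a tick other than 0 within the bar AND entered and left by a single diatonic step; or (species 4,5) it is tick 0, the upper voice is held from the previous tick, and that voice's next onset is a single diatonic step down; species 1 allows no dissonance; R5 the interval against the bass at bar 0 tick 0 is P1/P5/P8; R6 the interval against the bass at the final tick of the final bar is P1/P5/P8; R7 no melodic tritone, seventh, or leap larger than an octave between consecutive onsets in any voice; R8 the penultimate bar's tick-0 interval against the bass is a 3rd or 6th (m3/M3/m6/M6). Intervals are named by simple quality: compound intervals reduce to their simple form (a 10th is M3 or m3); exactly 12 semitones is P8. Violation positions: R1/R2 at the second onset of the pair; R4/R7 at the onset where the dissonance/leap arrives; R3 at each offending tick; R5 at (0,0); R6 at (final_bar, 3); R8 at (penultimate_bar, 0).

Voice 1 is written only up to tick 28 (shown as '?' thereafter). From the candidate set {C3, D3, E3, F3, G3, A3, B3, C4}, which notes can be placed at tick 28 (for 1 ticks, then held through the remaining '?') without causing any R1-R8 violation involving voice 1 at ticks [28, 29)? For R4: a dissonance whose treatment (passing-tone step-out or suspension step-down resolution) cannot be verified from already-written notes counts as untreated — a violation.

C3: legal
D3: violates R4
E3: legal
F3: violates R4
G3: legal
A3: legal
B3: violates R4
C4: violates R2

{A3, C3, E3, G3}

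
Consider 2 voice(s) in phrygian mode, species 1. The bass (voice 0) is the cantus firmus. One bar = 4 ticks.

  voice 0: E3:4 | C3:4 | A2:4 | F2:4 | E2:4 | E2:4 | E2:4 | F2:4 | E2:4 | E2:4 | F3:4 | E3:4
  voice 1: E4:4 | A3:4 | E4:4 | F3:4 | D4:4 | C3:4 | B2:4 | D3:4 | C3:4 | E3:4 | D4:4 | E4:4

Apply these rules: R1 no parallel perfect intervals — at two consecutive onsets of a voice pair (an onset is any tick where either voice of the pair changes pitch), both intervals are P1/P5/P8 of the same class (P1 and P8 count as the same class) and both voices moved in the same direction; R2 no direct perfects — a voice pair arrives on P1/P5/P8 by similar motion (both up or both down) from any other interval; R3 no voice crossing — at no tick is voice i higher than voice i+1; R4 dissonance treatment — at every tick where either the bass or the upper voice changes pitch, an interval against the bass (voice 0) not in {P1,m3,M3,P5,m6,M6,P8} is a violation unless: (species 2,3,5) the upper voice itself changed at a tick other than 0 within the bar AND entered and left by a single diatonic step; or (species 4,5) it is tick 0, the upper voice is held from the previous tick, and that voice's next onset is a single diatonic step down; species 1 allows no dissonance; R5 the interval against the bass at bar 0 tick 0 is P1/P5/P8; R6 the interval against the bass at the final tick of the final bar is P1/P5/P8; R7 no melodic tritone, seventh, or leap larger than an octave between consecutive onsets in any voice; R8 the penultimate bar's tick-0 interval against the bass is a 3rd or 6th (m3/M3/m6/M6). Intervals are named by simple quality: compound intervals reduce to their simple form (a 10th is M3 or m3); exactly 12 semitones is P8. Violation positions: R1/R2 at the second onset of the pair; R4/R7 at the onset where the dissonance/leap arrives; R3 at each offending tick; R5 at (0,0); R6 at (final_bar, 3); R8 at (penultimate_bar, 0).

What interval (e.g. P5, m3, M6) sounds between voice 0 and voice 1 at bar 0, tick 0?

voice 0=E3 voice 1=E4 -> P8

P8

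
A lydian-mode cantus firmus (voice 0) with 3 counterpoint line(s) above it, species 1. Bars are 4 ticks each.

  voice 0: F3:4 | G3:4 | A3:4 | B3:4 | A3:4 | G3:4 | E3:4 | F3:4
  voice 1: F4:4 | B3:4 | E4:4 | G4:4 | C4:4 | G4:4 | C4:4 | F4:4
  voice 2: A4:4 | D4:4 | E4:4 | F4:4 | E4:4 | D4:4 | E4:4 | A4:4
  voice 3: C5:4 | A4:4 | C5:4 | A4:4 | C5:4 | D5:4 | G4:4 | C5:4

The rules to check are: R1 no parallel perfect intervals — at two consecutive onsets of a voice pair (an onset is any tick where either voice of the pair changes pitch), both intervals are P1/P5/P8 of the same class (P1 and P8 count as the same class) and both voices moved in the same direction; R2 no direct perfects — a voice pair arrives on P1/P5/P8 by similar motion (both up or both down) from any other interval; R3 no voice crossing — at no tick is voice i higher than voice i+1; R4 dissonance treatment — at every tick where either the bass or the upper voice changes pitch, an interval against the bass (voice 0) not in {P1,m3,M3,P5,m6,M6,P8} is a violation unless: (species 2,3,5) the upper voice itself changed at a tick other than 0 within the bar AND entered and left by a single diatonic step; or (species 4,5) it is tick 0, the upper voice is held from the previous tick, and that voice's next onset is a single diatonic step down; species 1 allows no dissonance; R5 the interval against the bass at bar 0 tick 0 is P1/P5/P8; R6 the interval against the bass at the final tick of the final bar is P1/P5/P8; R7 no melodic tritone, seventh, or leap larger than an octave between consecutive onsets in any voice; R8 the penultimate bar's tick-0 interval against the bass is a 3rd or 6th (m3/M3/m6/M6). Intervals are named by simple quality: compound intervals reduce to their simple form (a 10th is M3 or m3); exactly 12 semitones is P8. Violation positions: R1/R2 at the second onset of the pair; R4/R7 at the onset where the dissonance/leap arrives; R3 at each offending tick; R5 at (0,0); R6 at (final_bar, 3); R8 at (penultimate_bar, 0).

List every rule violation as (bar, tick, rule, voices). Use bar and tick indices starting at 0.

bar 0: v0=F3 v1=F4 v2=A4 v3=C5 downbeat P5
bar 1: v0=G3 v1=B3 v2=D4 v3=A4 downbeat M2
bar 2: v0=A3 v1=E4 v2=E4 v3=C5 downbeat m3
bar 3: v0=B3 v1=G4 v2=F4 v3=A4 downbeat m7
bar 4: v0=A3 v1=C4 v2=E4 v3=C5 downbeat m3
bar 5: v0=G3 v1=G4 v2=D4 v3=D5 downbeat P5
bar 6: v0=E3 v1=C4 v2=E4 v3=G4 downbeat m3
bar 7: v0=F3 v1=F4 v2=A4 v3=C5 downbeat P5
  -> R5 @ bar 0 tick 0 v(0, 2): opens on M3
  -> R2 @ bar 1 tick 0 v(2, 3): A4/C5 m3 -> D4/A4 P5 similar
  -> R4 @ bar 1 tick 0 v(0, 3): G3/A4 M2 untreated
  -> R7 @ bar 1 tick 0 v(1,): F4->B3 leap 6st
  -> R1 @ bar 2 tick 0 v(0, 2): G3/D4 P5 -> A3/E4 P5 similar
  -> R2 @ bar 2 tick 0 v(0, 1): G3/B3 M3 -> A3/E4 P5 similar
  -> R2 @ bar 2 tick 0 v(1, 2): B3/D4 m3 -> E4/E4 P1 similar
  -> R3 @ bar 3 tick 0 v(1, 2): G4 above F4
  -> R4 @ bar 3 tick 0 v(0, 2): B3/F4 TT untreated
  -> R4 @ bar 3 tick 0 v(0, 3): B3/A4 m7 untreated
  -> R3 @ bar 3 tick 1 v(1, 2): G4 above F4
  -> R3 @ bar 3 tick 2 v(1, 2): G4 above F4
  -> R3 @ bar 3 tick 3 v(1, 2): G4 above F4
  -> R2 @ bar 4 tick 0 v(0, 2): B3/F4 TT -> A3/E4 P5 similar
  -> R1 @ bar 5 tick 0 v(0, 2): A3/E4 P5 -> G3/D4 P5 similar
  -> R2 @ bar 5 tick 0 v(1, 3): C4/C5 P8 -> G4/D5 P5 similar
  -> R3 @ bar 5 tick 0 v(1, 2): G4 above D4
  -> R3 @ bar 5 tick 1 v(1, 2): G4 above D4
  -> R3 @ bar 5 tick 2 v(1, 2): G4 above D4
  -> R3 @ bar 5 tick 3 v(1, 2): G4 above D4
  -> R1 @ bar 6 tick 0 v(1, 3): G4/D5 P5 -> C4/G4 P5 similar
  -> R8 @ bar 6 tick 0 v(0, 2): penult P8 not 3rd/6th
  -> R1 @ bar 7 tick 0 v(1, 3): C4/G4 P5 -> F4/C5 P5 similar
  -> R2 @ bar 7 tick 0 v(0, 1): E3/C4 m6 -> F3/F4 P8 similar
  -> R2 @ bar 7 tick 0 v(0, 3): E3/G4 m3 -> F3/C5 P5 similar
  -> R6 @ bar 7 tick 3 v(0, 2): closes on M3

(0, 0, R5, (0, 2))
(1, 0, R2, (2, 3))
(1, 0, R4, (0, 3))
(1, 0, R7, (1,))
(2, 0, R1, (0, 2))
(2, 0, R2, (0, 1))
(2, 0, R2, (1, 2))
(3, 0, R3, (1, 2))
(3, 0, R4, (0, 2))
(3, 0, R4, (0, 3))
(3, 1, R3, (1, 2))
(3, 2, R3, (1, 2))
(3, 3, R3, (1, 2))
(4, 0, R2, (0, 2))
(5, 0, R1, (0, 2))
(5, 0, R2, (1, 3))
(5, 0, R3, (1, 2))
(5, 1, R3, (1, 2))
(5, 2, R3, (1, 2))
(5, 3, R3, (1, 2))
(6, 0, R1, (1, 3))
(6, 0, R8, (0, 2))
(7, 0, R1, (1, 3))
(7, 0, R2, (0, 1))
(7, 0, R2, (0, 3))
(7, 3, R6, (0, 2))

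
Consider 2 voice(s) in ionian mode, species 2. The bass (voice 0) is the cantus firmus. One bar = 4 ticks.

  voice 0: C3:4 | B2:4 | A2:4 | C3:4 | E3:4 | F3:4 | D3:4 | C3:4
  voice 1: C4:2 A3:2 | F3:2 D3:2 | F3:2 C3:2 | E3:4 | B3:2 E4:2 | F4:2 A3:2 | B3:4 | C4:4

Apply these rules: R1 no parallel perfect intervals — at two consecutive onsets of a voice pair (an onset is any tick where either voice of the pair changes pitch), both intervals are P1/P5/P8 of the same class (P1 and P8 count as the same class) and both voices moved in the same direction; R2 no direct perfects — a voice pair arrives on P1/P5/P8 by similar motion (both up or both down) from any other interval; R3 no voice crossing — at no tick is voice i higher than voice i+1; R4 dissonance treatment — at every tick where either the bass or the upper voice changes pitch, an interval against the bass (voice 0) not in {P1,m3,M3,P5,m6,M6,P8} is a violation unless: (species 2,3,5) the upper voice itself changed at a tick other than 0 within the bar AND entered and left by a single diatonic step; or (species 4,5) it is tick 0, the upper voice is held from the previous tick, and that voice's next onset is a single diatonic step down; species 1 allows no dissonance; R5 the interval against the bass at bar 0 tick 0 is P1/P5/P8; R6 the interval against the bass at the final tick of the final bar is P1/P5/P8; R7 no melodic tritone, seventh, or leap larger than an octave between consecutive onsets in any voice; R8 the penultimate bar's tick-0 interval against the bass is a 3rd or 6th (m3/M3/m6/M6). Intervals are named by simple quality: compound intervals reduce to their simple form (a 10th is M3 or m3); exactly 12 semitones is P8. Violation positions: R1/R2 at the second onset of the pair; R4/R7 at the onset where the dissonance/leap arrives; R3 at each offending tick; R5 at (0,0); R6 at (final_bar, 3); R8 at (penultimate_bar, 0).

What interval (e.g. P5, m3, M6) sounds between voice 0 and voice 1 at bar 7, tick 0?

P8

voice 0=C3 voice 1=C4 -> P8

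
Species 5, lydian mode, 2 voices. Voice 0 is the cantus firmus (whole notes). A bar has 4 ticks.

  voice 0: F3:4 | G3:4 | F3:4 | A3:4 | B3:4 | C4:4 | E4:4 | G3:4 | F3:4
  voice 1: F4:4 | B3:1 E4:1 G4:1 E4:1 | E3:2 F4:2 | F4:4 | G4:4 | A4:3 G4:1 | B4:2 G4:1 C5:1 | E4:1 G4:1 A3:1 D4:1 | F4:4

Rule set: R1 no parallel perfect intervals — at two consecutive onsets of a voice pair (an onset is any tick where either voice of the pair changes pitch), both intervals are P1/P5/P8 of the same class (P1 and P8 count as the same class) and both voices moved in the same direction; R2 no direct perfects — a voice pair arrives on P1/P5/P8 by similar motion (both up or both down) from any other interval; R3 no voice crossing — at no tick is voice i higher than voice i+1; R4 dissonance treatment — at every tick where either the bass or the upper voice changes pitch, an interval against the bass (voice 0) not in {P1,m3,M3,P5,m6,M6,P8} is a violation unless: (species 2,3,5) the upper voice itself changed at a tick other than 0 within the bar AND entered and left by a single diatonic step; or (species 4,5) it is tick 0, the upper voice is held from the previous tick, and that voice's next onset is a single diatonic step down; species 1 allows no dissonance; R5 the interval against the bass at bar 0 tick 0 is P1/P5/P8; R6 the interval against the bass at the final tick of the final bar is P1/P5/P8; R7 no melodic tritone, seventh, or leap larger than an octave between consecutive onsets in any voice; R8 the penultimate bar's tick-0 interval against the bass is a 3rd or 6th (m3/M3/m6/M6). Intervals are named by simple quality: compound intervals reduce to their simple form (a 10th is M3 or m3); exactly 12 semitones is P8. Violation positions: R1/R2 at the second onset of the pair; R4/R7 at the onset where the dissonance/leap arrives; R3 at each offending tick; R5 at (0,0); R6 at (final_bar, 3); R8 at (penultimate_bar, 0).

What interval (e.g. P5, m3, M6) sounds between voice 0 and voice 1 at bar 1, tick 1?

M6

voice 0=G3 voice 1=E4 -> M6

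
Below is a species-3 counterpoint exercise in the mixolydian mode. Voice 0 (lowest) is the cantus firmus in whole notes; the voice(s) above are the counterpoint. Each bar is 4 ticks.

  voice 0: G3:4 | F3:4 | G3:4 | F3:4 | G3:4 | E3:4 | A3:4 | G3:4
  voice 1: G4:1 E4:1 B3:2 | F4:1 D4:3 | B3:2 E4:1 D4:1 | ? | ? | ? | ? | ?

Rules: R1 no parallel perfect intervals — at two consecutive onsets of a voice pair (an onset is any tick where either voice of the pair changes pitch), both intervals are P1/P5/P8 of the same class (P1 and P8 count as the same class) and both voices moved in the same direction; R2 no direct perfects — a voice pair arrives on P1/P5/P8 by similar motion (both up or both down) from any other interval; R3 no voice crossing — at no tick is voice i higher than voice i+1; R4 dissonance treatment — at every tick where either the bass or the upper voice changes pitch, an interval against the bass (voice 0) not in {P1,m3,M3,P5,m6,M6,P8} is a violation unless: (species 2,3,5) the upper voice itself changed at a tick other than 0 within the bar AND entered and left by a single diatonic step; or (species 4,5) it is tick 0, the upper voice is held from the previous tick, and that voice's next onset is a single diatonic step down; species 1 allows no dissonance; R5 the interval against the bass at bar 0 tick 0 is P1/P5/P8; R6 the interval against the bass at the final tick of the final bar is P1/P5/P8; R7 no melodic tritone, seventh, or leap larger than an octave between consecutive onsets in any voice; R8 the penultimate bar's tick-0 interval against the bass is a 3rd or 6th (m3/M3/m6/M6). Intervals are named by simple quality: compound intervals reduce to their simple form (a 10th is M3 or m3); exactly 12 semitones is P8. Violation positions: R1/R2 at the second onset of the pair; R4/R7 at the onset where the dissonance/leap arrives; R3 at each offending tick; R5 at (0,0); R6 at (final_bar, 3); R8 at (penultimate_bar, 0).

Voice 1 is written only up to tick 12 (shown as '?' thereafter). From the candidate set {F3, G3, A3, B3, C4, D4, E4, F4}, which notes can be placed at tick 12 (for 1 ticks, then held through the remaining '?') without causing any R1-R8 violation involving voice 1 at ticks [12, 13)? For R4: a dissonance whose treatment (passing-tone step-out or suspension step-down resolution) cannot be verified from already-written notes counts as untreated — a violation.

F3: violates R2
G3: violates R4
A3: legal
B3: violates R4
C4: violates R1
D4: legal
E4: violates R4
F4: legal

{A3, D4, F4}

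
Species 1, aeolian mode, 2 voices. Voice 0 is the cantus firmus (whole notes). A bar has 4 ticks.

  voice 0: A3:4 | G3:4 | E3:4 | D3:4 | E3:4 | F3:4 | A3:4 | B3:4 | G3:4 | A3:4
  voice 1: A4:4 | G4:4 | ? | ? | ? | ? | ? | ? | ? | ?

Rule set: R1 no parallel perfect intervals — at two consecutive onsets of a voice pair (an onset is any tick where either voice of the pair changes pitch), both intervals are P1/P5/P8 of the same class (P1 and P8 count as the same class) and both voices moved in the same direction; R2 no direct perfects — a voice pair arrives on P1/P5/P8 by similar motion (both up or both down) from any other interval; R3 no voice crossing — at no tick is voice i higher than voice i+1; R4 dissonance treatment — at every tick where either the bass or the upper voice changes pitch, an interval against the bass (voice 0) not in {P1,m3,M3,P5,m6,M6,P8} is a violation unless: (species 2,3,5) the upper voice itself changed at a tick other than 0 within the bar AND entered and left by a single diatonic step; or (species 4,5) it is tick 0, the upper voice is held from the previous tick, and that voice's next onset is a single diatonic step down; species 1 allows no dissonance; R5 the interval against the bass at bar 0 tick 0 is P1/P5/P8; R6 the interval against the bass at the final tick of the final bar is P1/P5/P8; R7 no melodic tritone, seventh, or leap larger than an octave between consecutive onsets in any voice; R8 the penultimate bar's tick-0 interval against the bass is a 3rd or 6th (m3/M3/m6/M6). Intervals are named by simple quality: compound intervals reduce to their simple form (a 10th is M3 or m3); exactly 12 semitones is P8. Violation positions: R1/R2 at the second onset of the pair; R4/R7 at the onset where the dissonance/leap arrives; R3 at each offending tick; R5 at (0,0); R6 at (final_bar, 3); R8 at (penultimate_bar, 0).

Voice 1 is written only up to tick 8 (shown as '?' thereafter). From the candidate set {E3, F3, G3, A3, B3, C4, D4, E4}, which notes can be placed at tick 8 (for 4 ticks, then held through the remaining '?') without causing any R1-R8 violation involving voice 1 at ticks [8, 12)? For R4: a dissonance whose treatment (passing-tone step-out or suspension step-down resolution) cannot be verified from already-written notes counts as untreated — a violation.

E3: violates R1,R7
F3: violates R4,R7
G3: legal
A3: violates R4,R7
B3: violates R2
C4: legal
D4: violates R4
E4: violates R1

{C4, G3}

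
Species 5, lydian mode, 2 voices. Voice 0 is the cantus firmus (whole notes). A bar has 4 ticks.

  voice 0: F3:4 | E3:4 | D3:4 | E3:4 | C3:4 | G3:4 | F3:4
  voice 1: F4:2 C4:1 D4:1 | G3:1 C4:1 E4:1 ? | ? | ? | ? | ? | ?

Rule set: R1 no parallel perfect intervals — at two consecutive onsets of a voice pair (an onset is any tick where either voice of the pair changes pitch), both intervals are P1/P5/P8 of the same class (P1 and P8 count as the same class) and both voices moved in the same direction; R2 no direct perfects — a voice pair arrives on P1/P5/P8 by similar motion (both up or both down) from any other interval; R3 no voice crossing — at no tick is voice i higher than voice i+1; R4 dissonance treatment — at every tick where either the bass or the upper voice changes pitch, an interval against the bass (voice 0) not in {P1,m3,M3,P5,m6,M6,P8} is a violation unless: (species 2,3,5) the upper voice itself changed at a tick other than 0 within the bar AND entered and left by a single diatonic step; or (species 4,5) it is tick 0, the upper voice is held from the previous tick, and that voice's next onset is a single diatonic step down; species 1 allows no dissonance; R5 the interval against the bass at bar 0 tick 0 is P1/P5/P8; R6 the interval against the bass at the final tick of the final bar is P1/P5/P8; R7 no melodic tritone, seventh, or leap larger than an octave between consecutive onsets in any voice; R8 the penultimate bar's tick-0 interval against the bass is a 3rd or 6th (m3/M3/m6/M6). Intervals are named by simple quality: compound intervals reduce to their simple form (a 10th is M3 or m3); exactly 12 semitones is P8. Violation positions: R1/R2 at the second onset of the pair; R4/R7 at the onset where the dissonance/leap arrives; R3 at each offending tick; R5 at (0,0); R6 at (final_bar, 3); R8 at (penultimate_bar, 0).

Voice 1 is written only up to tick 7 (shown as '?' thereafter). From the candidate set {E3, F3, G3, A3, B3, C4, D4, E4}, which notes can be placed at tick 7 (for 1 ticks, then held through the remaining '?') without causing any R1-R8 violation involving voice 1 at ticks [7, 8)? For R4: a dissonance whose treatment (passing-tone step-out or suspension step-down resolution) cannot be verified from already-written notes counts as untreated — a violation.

{B3, C4, E3, E4, G3}

E3: legal
F3: violates R4,R7
G3: legal
A3: violates R4
B3: legal
C4: legal
D4: violates R4
E4: legal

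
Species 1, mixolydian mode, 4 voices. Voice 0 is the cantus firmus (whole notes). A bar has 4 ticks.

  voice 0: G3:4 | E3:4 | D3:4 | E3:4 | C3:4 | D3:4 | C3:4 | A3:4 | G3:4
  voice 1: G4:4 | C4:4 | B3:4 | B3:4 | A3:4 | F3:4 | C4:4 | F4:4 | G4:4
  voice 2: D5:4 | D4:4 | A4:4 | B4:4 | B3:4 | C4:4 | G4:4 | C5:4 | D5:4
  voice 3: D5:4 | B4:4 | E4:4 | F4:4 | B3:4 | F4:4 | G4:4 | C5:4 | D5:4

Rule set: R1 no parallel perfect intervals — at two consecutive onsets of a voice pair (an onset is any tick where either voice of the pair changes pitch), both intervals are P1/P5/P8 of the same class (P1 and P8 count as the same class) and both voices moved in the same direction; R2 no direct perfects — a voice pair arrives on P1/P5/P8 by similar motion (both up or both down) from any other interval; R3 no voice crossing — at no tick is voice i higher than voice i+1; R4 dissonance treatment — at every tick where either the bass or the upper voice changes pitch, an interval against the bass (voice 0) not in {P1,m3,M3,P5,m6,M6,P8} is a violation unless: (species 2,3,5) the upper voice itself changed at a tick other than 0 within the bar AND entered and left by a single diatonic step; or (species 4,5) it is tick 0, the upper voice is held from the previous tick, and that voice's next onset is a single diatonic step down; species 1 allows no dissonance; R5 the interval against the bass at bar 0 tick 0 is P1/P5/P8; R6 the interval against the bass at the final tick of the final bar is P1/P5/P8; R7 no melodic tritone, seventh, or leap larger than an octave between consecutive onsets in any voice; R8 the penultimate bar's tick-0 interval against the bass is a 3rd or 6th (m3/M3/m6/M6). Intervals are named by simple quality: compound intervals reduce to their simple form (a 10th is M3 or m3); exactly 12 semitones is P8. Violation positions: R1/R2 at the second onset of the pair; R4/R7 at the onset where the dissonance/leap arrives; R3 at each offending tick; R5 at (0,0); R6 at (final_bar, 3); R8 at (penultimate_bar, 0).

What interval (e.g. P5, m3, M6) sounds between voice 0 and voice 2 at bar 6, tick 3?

P5

voice 0=C3 voice 2=G4 -> P5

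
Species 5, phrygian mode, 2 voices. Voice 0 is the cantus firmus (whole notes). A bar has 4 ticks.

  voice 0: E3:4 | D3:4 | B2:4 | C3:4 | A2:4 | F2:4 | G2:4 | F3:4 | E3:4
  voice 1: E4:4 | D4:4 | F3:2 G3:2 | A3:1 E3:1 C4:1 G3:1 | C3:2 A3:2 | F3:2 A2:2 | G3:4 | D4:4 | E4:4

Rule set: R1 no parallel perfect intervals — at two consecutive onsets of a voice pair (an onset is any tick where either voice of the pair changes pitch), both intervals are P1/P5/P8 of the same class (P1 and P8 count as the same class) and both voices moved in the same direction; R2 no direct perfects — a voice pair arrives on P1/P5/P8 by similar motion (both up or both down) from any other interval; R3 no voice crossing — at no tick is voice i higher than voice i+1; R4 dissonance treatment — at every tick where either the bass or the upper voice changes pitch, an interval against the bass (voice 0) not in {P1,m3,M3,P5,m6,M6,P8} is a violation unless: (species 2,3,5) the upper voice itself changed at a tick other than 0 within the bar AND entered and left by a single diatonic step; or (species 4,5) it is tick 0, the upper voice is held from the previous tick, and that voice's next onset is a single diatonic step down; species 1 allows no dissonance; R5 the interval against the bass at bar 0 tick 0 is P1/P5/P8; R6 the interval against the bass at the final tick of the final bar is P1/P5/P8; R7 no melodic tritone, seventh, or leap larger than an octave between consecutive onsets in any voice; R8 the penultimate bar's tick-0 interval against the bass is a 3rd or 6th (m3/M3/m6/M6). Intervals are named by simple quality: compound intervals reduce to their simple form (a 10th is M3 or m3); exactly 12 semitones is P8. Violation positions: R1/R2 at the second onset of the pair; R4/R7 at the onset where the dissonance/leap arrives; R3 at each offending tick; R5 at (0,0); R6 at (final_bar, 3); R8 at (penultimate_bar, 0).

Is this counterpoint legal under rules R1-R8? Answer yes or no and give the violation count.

bar 0: v0=E3 v1=E4 (P8)
bar 1: v0=D3 v1=D4 (P8)
bar 2: v0=B2 v1=F3 (TT)
bar 3: v0=C3 v1=A3 (M6)
bar 4: v0=A2 v1=C3 (m3)
bar 5: v0=F2 v1=F3 (P8)
bar 6: v0=G2 v1=G3 (P8)
bar 7: v0=F3 v1=D4 (M6)
bar 8: v0=E3 v1=E4 (P8)
  R1 @ bar1.0: E3/E4 P8 -> D3/D4 P8 similar
  R4 @ bar2.0: B2/F3 TT untreated
  R1 @ bar5.0: A2/A3 P8 -> F2/F3 P8 similar
  R2 @ bar6.0: F2/A2 M3 -> G2/G3 P8 similar
  R7 @ bar6.0: A2->G3 leap 10st
  R7 @ bar7.0: G2->F3 leap 10st

No (6 violations)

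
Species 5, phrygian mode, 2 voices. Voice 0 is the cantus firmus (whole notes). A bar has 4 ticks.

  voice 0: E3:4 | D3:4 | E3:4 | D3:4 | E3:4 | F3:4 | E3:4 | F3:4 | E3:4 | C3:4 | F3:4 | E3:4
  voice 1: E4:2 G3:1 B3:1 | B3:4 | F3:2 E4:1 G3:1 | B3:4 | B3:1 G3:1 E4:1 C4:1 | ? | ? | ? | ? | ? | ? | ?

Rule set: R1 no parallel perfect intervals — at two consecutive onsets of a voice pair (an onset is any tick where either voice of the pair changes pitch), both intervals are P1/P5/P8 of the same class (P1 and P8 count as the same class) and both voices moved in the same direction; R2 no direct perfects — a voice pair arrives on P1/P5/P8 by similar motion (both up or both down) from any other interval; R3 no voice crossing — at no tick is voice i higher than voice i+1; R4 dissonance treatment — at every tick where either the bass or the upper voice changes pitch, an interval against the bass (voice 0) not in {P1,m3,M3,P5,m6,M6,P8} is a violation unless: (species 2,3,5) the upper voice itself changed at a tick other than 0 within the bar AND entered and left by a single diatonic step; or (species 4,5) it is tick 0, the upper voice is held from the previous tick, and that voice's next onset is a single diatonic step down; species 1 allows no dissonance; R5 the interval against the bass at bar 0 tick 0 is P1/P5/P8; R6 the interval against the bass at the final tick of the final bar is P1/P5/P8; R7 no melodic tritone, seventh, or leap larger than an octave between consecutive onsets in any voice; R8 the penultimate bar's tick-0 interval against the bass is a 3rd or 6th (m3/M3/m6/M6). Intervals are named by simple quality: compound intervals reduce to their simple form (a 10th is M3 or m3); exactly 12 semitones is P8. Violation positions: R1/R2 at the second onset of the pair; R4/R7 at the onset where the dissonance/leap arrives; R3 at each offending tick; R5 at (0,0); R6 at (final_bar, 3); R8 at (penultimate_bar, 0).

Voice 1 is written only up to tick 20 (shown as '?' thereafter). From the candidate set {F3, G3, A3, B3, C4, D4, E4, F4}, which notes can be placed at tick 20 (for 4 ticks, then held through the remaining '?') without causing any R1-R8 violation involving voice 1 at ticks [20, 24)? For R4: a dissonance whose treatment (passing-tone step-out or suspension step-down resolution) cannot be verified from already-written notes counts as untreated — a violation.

F3: legal
G3: violates R4
A3: legal
B3: violates R4
C4: legal
D4: legal
E4: violates R4
F4: violates R2

{A3, C4, D4, F3}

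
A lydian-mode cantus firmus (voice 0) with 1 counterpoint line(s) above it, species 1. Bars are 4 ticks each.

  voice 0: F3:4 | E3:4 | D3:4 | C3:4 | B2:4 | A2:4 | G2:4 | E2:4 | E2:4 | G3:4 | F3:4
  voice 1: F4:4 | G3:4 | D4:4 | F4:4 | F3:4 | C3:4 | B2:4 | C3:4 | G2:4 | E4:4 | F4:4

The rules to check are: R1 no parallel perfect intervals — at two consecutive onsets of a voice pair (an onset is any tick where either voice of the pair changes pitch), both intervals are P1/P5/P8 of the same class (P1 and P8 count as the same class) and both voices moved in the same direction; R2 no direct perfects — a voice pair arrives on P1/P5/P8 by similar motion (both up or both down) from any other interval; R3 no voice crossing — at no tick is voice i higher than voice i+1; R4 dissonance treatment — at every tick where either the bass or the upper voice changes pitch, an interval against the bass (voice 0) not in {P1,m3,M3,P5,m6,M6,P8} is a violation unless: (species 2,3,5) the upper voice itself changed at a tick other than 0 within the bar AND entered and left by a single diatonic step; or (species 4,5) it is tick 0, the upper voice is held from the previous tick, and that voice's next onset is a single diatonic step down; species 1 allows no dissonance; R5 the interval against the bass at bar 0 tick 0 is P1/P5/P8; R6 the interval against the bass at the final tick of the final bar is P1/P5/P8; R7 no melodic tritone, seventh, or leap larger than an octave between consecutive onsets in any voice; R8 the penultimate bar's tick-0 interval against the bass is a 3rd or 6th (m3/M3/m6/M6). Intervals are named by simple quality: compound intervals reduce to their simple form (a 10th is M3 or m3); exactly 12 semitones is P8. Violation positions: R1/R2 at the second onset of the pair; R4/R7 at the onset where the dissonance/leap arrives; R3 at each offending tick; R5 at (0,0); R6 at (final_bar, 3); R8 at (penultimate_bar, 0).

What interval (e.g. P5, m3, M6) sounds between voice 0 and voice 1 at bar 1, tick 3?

voice 0=E3 voice 1=G3 -> m3

m3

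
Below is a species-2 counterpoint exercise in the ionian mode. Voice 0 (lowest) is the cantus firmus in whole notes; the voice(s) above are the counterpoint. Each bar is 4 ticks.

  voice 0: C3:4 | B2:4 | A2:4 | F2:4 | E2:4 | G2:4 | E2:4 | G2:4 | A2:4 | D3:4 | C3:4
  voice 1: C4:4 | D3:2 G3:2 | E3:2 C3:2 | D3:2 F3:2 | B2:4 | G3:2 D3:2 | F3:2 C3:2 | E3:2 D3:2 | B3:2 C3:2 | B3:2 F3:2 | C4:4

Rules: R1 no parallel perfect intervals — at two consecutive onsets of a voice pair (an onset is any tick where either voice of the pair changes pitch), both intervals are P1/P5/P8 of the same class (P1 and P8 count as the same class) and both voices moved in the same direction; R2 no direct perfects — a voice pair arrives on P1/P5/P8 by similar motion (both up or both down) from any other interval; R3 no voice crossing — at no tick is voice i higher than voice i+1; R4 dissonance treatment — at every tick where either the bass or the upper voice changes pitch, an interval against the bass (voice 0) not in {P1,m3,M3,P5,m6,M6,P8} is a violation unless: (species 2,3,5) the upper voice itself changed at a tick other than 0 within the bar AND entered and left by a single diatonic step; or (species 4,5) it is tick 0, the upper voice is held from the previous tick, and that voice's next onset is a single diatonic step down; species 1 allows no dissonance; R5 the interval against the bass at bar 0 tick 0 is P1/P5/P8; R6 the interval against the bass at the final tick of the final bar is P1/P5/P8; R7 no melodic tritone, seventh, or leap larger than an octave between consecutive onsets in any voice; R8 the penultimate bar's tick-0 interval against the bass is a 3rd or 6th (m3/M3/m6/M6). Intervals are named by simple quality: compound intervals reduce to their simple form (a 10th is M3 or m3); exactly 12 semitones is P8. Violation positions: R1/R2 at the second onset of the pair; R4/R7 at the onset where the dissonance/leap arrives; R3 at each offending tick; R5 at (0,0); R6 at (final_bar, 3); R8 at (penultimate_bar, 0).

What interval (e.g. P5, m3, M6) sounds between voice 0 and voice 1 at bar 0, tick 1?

P8

voice 0=C3 voice 1=C4 -> P8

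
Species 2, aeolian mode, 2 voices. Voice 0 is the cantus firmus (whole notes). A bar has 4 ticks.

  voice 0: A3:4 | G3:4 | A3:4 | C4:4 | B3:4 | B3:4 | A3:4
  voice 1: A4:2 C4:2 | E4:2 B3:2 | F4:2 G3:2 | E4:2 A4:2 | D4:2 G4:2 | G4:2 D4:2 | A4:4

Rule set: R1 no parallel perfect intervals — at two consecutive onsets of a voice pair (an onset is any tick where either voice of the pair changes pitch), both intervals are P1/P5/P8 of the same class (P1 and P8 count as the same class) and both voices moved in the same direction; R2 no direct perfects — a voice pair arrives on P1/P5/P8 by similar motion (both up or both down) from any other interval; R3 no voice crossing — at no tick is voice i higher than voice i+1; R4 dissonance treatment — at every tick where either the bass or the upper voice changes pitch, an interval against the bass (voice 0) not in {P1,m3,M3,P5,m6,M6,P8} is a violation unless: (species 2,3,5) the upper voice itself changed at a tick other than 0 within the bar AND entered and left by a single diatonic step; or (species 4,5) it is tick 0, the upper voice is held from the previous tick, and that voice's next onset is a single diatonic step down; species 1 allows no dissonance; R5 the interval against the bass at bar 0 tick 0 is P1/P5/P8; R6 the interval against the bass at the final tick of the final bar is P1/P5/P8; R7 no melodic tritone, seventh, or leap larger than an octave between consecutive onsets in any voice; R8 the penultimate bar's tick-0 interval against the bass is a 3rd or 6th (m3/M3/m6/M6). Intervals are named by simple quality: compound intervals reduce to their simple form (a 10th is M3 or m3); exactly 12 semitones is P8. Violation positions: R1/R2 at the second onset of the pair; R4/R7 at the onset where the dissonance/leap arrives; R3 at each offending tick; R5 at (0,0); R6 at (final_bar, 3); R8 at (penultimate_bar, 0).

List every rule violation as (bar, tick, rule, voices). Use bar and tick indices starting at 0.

bar 0: v0=A3 v1=A4 downbeat P8
bar 1: v0=G3 v1=E4 downbeat M6
bar 2: v0=A3 v1=F4 downbeat m6
bar 3: v0=C4 v1=E4 downbeat M3
bar 4: v0=B3 v1=D4 downbeat m3
bar 5: v0=B3 v1=G4 downbeat m6
bar 6: v0=A3 v1=A4 downbeat P8
  -> R7 @ bar 2 tick 0 v(1,): B3->F4 leap 6st
  -> R3 @ bar 2 tick 2 v(0, 1): A3 above G3
  -> R4 @ bar 2 tick 2 v(0, 1): A3/G3 M2 untreated
  -> R7 @ bar 2 tick 2 v(1,): F4->G3 leap 10st
  -> R3 @ bar 2 tick 3 v(0, 1): A3 above G3

(2, 0, R7, (1,))
(2, 2, R3, (0, 1))
(2, 2, R4, (0, 1))
(2, 2, R7, (1,))
(2, 3, R3, (0, 1))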